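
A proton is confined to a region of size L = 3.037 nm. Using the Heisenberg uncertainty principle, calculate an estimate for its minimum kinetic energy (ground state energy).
562.425 neV

Using the uncertainty principle to estimate ground state energy:

1. The position uncertainty is approximately the confinement size:
   Δx ≈ L = 3.037e-09 m

2. From ΔxΔp ≥ ℏ/2, the minimum momentum uncertainty is:
   Δp ≈ ℏ/(2L) = 1.736e-26 kg·m/s

3. The kinetic energy is approximately:
   KE ≈ (Δp)²/(2m) = (1.736e-26)²/(2 × 1.673e-27 kg)
   KE ≈ 9.011e-26 J = 562.425 neV

This is an order-of-magnitude estimate of the ground state energy.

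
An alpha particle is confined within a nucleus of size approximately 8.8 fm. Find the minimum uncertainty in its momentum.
5.992 × 10^-21 kg·m/s

Using the Heisenberg uncertainty principle:
ΔxΔp ≥ ℏ/2

With Δx ≈ L = 8.800e-15 m (the confinement size):
Δp_min = ℏ/(2Δx)
Δp_min = (1.055e-34 J·s) / (2 × 8.800e-15 m)
Δp_min = 5.992e-21 kg·m/s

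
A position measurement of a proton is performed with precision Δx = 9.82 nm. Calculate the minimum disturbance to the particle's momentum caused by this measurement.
5.370 × 10^-27 kg·m/s

The uncertainty principle implies that measuring position disturbs momentum:
ΔxΔp ≥ ℏ/2

When we measure position with precision Δx, we necessarily introduce a momentum uncertainty:
Δp ≥ ℏ/(2Δx)
Δp_min = (1.055e-34 J·s) / (2 × 9.820e-09 m)
Δp_min = 5.370e-27 kg·m/s

The more precisely we measure position, the greater the momentum disturbance.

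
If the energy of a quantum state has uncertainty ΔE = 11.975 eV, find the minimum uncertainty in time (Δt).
27.483 as

Using the energy-time uncertainty principle:
ΔEΔt ≥ ℏ/2

The minimum uncertainty in time is:
Δt_min = ℏ/(2ΔE)
Δt_min = (1.055e-34 J·s) / (2 × 1.919e-18 J)
Δt_min = 2.748e-17 s = 27.483 as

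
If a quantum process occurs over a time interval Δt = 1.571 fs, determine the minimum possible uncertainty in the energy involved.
209.488 meV

Using the energy-time uncertainty principle:
ΔEΔt ≥ ℏ/2

The minimum uncertainty in energy is:
ΔE_min = ℏ/(2Δt)
ΔE_min = (1.055e-34 J·s) / (2 × 1.571e-15 s)
ΔE_min = 3.356e-20 J = 209.488 meV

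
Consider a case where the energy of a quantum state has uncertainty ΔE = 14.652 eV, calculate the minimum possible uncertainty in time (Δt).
22.462 as

Using the energy-time uncertainty principle:
ΔEΔt ≥ ℏ/2

The minimum uncertainty in time is:
Δt_min = ℏ/(2ΔE)
Δt_min = (1.055e-34 J·s) / (2 × 2.348e-18 J)
Δt_min = 2.246e-17 s = 22.462 as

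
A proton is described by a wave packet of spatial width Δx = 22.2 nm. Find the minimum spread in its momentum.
2.375 × 10^-27 kg·m/s

For a wave packet, the spatial width Δx and momentum spread Δp are related by the uncertainty principle:
ΔxΔp ≥ ℏ/2

The minimum momentum spread is:
Δp_min = ℏ/(2Δx)
Δp_min = (1.055e-34 J·s) / (2 × 2.220e-08 m)
Δp_min = 2.375e-27 kg·m/s

A wave packet cannot have both a well-defined position and well-defined momentum.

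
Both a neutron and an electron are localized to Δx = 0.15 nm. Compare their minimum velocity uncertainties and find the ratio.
The electron has the larger minimum velocity uncertainty, by a ratio of 1838.7.

For both particles, Δp_min = ℏ/(2Δx) = 3.515e-25 kg·m/s (same for both).

The velocity uncertainty is Δv = Δp/m:
- neutron: Δv = 3.515e-25 / 1.675e-27 = 2.099e+02 m/s = 209.874 m/s
- electron: Δv = 3.515e-25 / 9.109e-31 = 3.859e+05 m/s = 385.892 km/s

Ratio: 3.859e+05 / 2.099e+02 = 1838.7

The lighter particle has larger velocity uncertainty because Δv ∝ 1/m.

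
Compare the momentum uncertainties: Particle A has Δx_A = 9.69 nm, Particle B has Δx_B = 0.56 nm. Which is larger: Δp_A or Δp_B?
Particle B has the larger minimum momentum uncertainty, by a factor of 17.30.

For each particle, the minimum momentum uncertainty is Δp_min = ℏ/(2Δx):

Particle A: Δp_A = ℏ/(2×9.690e-09 m) = 5.442e-27 kg·m/s
Particle B: Δp_B = ℏ/(2×5.600e-10 m) = 9.416e-26 kg·m/s

Ratio: Δp_B/Δp_A = 17.30

Since Δp_min ∝ 1/Δx, the particle with smaller position uncertainty (B) has larger momentum uncertainty.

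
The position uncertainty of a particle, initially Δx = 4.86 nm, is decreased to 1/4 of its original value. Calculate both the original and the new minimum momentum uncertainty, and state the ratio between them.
Original Δp_min = 1.085 × 10^-26 kg·m/s; new Δp'_min = 4.340 × 10^-26 kg·m/s; ratio Δp'_min/Δp_min = 4.

From the uncertainty principle ΔxΔp ≥ ℏ/2, the minimum momentum uncertainty is Δp_min = ℏ/(2Δx).

Original (Δx = 4.86 nm = 4.860e-09 m):
Δp_min = (1.055e-34 J·s)/(2 × 4.860e-09 m) = 1.085e-26 kg·m/s

When Δx → (1/4)Δx:
Δp'_min = ℏ/(2 × (1/4)Δx) = 4 × ℏ/(2Δx) = 4 × Δp_min
Δp'_min = 4 × 1.085e-26 kg·m/s = 4.340e-26 kg·m/s

Since Δp_min ∝ 1/Δx, when Δx is decreased to 1/4 of its original value, Δp_min increases to 4 times its original value.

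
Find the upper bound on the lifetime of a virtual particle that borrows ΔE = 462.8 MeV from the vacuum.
7.111 × 10^-25 s

Using the energy-time uncertainty principle:
ΔEΔt ≥ ℏ/2

For a virtual particle borrowing energy ΔE, the maximum lifetime is:
Δt_max = ℏ/(2ΔE)

Converting energy:
ΔE = 462.8 MeV = 7.415e-11 J

Δt_max = (1.055e-34 J·s) / (2 × 7.415e-11 J)
Δt_max = 7.111e-25 s = 7.111 × 10^-25 s

Virtual particles with higher borrowed energy exist for shorter times.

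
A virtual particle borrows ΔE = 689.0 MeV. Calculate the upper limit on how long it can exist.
4.777 × 10^-25 s

Using the energy-time uncertainty principle:
ΔEΔt ≥ ℏ/2

For a virtual particle borrowing energy ΔE, the maximum lifetime is:
Δt_max = ℏ/(2ΔE)

Converting energy:
ΔE = 689.0 MeV = 1.104e-10 J

Δt_max = (1.055e-34 J·s) / (2 × 1.104e-10 J)
Δt_max = 4.777e-25 s = 4.777 × 10^-25 s

Virtual particles with higher borrowed energy exist for shorter times.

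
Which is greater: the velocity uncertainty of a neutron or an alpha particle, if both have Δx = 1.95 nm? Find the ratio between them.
The neutron has the larger minimum velocity uncertainty, by a ratio of 4.0.

For both particles, Δp_min = ℏ/(2Δx) = 2.704e-26 kg·m/s (same for both).

The velocity uncertainty is Δv = Δp/m:
- neutron: Δv = 2.704e-26 / 1.675e-27 = 1.614e+01 m/s = 16.144 m/s
- alpha particle: Δv = 2.704e-26 / 6.645e-27 = 4.069e+00 m/s = 4.069 m/s

Ratio: 1.614e+01 / 4.069e+00 = 4.0

The lighter particle has larger velocity uncertainty because Δv ∝ 1/m.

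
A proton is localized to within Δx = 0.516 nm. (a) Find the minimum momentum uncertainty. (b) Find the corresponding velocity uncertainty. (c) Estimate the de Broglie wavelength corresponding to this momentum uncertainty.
(a) Δp_min = 1.022 × 10^-25 kg·m/s
(b) Δv_min = 61.094 m/s
(c) λ_dB = 6.484 nm

Step-by-step:

(a) From the uncertainty principle:
Δp_min = ℏ/(2Δx) = (1.055e-34 J·s)/(2 × 5.160e-10 m) = 1.022e-25 kg·m/s

(b) The velocity uncertainty:
Δv = Δp/m = (1.022e-25 kg·m/s)/(1.673e-27 kg) = 6.109e+01 m/s = 61.094 m/s

(c) The de Broglie wavelength for this momentum:
λ = h/p = (6.626e-34 J·s)/(1.022e-25 kg·m/s) = 6.484e-09 m = 6.484 nm

Note: The de Broglie wavelength is comparable to the localization size, as expected from wave-particle duality.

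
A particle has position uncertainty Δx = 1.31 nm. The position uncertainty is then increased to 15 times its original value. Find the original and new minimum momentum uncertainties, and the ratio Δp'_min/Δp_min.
Original Δp_min = 4.025 × 10^-26 kg·m/s; new Δp'_min = 2.683 × 10^-27 kg·m/s; ratio Δp'_min/Δp_min = 1/15.

From the uncertainty principle ΔxΔp ≥ ℏ/2, the minimum momentum uncertainty is Δp_min = ℏ/(2Δx).

Original (Δx = 1.31 nm = 1.310e-09 m):
Δp_min = (1.055e-34 J·s)/(2 × 1.310e-09 m) = 4.025e-26 kg·m/s

When Δx → 15Δx:
Δp'_min = ℏ/(2 × 15Δx) = (1/15) × ℏ/(2Δx) = (1/15) × Δp_min
Δp'_min = 1/15 × 4.025e-26 kg·m/s = 2.683e-27 kg·m/s

Since Δp_min ∝ 1/Δx, when Δx is increased to 15 times its original value, Δp_min decreases to 1/15 of its original value.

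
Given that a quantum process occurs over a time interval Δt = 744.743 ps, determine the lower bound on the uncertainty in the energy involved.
441.905 neV

Using the energy-time uncertainty principle:
ΔEΔt ≥ ℏ/2

The minimum uncertainty in energy is:
ΔE_min = ℏ/(2Δt)
ΔE_min = (1.055e-34 J·s) / (2 × 7.447e-10 s)
ΔE_min = 7.080e-26 J = 441.905 neV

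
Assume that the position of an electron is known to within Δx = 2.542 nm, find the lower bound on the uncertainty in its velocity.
22.771 km/s

Using the Heisenberg uncertainty principle and Δp = mΔv:
ΔxΔp ≥ ℏ/2
Δx(mΔv) ≥ ℏ/2

The minimum uncertainty in velocity is:
Δv_min = ℏ/(2mΔx)
Δv_min = (1.055e-34 J·s) / (2 × 9.109e-31 kg × 2.542e-09 m)
Δv_min = 2.277e+04 m/s = 22.771 km/s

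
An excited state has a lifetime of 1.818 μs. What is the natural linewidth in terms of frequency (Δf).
43.772 kHz

Using the energy-time uncertainty principle and E = hf:
ΔEΔt ≥ ℏ/2
hΔf·Δt ≥ ℏ/2

The minimum frequency uncertainty is:
Δf = ℏ/(2hτ) = 1/(4πτ)
Δf = 1/(4π × 1.818e-06 s)
Δf = 4.377e+04 Hz = 43.772 kHz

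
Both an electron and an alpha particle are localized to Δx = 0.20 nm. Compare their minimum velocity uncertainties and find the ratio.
The electron has the larger minimum velocity uncertainty, by a ratio of 7294.3.

For both particles, Δp_min = ℏ/(2Δx) = 2.636e-25 kg·m/s (same for both).

The velocity uncertainty is Δv = Δp/m:
- electron: Δv = 2.636e-25 / 9.109e-31 = 2.894e+05 m/s = 289.419 km/s
- alpha particle: Δv = 2.636e-25 / 6.645e-27 = 3.968e+01 m/s = 39.677 m/s

Ratio: 2.894e+05 / 3.968e+01 = 7294.3

The lighter particle has larger velocity uncertainty because Δv ∝ 1/m.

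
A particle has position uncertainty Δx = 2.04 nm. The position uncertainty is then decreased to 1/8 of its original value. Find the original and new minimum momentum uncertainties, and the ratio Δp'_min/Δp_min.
Original Δp_min = 2.585 × 10^-26 kg·m/s; new Δp'_min = 2.068 × 10^-25 kg·m/s; ratio Δp'_min/Δp_min = 8.

From the uncertainty principle ΔxΔp ≥ ℏ/2, the minimum momentum uncertainty is Δp_min = ℏ/(2Δx).

Original (Δx = 2.04 nm = 2.040e-09 m):
Δp_min = (1.055e-34 J·s)/(2 × 2.040e-09 m) = 2.585e-26 kg·m/s

When Δx → (1/8)Δx:
Δp'_min = ℏ/(2 × (1/8)Δx) = 8 × ℏ/(2Δx) = 8 × Δp_min
Δp'_min = 8 × 2.585e-26 kg·m/s = 2.068e-25 kg·m/s

Since Δp_min ∝ 1/Δx, when Δx is decreased to 1/8 of its original value, Δp_min increases to 8 times its original value.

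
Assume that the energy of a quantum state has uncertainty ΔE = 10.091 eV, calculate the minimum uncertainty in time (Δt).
32.614 as

Using the energy-time uncertainty principle:
ΔEΔt ≥ ℏ/2

The minimum uncertainty in time is:
Δt_min = ℏ/(2ΔE)
Δt_min = (1.055e-34 J·s) / (2 × 1.617e-18 J)
Δt_min = 3.261e-17 s = 32.614 as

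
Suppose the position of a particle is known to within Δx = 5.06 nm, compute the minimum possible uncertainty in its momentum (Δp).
1.042 × 10^-26 kg·m/s

Using the Heisenberg uncertainty principle:
ΔxΔp ≥ ℏ/2

The minimum uncertainty in momentum is:
Δp_min = ℏ/(2Δx)
Δp_min = (1.055e-34 J·s) / (2 × 5.060e-09 m)
Δp_min = 1.042e-26 kg·m/s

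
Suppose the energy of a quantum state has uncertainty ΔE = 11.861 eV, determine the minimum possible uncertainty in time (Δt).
27.747 as

Using the energy-time uncertainty principle:
ΔEΔt ≥ ℏ/2

The minimum uncertainty in time is:
Δt_min = ℏ/(2ΔE)
Δt_min = (1.055e-34 J·s) / (2 × 1.900e-18 J)
Δt_min = 2.775e-17 s = 27.747 as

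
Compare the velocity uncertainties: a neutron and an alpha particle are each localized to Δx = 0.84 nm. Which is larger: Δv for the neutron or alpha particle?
The neutron has the larger minimum velocity uncertainty, by a ratio of 4.0.

For both particles, Δp_min = ℏ/(2Δx) = 6.277e-26 kg·m/s (same for both).

The velocity uncertainty is Δv = Δp/m:
- neutron: Δv = 6.277e-26 / 1.675e-27 = 3.748e+01 m/s = 37.478 m/s
- alpha particle: Δv = 6.277e-26 / 6.645e-27 = 9.447e+00 m/s = 9.447 m/s

Ratio: 3.748e+01 / 9.447e+00 = 4.0

The lighter particle has larger velocity uncertainty because Δv ∝ 1/m.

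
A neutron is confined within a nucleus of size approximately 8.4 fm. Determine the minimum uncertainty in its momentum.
6.277 × 10^-21 kg·m/s

Using the Heisenberg uncertainty principle:
ΔxΔp ≥ ℏ/2

With Δx ≈ L = 8.400e-15 m (the confinement size):
Δp_min = ℏ/(2Δx)
Δp_min = (1.055e-34 J·s) / (2 × 8.400e-15 m)
Δp_min = 6.277e-21 kg·m/s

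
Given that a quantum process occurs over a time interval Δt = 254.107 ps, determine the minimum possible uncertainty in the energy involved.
1.295 μeV

Using the energy-time uncertainty principle:
ΔEΔt ≥ ℏ/2

The minimum uncertainty in energy is:
ΔE_min = ℏ/(2Δt)
ΔE_min = (1.055e-34 J·s) / (2 × 2.541e-10 s)
ΔE_min = 2.075e-25 J = 1.295 μeV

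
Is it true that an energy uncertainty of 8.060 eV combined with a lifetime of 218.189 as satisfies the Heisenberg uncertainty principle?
Yes, it satisfies the uncertainty relation.

Calculate the product ΔEΔt:
ΔE = 8.060 eV = 1.291e-18 J
ΔEΔt = (1.291e-18 J) × (2.182e-16 s)
ΔEΔt = 2.818e-34 J·s

Compare to the minimum allowed value ℏ/2:
ℏ/2 = 5.273e-35 J·s

Since ΔEΔt = 2.818e-34 J·s ≥ 5.273e-35 J·s = ℏ/2,
this satisfies the uncertainty relation.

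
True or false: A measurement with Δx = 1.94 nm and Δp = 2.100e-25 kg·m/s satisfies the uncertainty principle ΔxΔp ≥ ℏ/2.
Yes, it satisfies the uncertainty principle.

Calculate the product ΔxΔp:
ΔxΔp = (1.940e-09 m) × (2.100e-25 kg·m/s)
ΔxΔp = 4.074e-34 J·s

Compare to the minimum allowed value ℏ/2:
ℏ/2 = 5.273e-35 J·s

Since ΔxΔp = 4.074e-34 J·s ≥ 5.273e-35 J·s = ℏ/2,
the measurement satisfies the uncertainty principle.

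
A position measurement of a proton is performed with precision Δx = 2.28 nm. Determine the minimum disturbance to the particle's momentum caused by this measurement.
2.313 × 10^-26 kg·m/s

The uncertainty principle implies that measuring position disturbs momentum:
ΔxΔp ≥ ℏ/2

When we measure position with precision Δx, we necessarily introduce a momentum uncertainty:
Δp ≥ ℏ/(2Δx)
Δp_min = (1.055e-34 J·s) / (2 × 2.280e-09 m)
Δp_min = 2.313e-26 kg·m/s

The more precisely we measure position, the greater the momentum disturbance.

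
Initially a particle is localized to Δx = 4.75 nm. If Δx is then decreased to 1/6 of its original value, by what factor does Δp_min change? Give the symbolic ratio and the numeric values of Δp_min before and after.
Original Δp_min = 1.110 × 10^-26 kg·m/s; new Δp'_min = 6.660 × 10^-26 kg·m/s; ratio Δp'_min/Δp_min = 6.

From the uncertainty principle ΔxΔp ≥ ℏ/2, the minimum momentum uncertainty is Δp_min = ℏ/(2Δx).

Original (Δx = 4.75 nm = 4.750e-09 m):
Δp_min = (1.055e-34 J·s)/(2 × 4.750e-09 m) = 1.110e-26 kg·m/s

When Δx → (1/6)Δx:
Δp'_min = ℏ/(2 × (1/6)Δx) = 6 × ℏ/(2Δx) = 6 × Δp_min
Δp'_min = 6 × 1.110e-26 kg·m/s = 6.660e-26 kg·m/s

Since Δp_min ∝ 1/Δx, when Δx is decreased to 1/6 of its original value, Δp_min increases to 6 times its original value.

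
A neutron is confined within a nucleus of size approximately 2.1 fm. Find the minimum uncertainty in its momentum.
2.511 × 10^-20 kg·m/s

Using the Heisenberg uncertainty principle:
ΔxΔp ≥ ℏ/2

With Δx ≈ L = 2.100e-15 m (the confinement size):
Δp_min = ℏ/(2Δx)
Δp_min = (1.055e-34 J·s) / (2 × 2.100e-15 m)
Δp_min = 2.511e-20 kg·m/s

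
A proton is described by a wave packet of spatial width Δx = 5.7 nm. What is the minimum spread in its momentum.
9.251 × 10^-27 kg·m/s

For a wave packet, the spatial width Δx and momentum spread Δp are related by the uncertainty principle:
ΔxΔp ≥ ℏ/2

The minimum momentum spread is:
Δp_min = ℏ/(2Δx)
Δp_min = (1.055e-34 J·s) / (2 × 5.700e-09 m)
Δp_min = 9.251e-27 kg·m/s

A wave packet cannot have both a well-defined position and well-defined momentum.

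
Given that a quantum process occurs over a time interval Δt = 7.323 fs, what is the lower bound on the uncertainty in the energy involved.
44.941 meV

Using the energy-time uncertainty principle:
ΔEΔt ≥ ℏ/2

The minimum uncertainty in energy is:
ΔE_min = ℏ/(2Δt)
ΔE_min = (1.055e-34 J·s) / (2 × 7.323e-15 s)
ΔE_min = 7.200e-21 J = 44.941 meV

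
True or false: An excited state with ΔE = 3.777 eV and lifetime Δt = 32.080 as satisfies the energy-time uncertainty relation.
No, it violates the uncertainty relation.

Calculate the product ΔEΔt:
ΔE = 3.777 eV = 6.051e-19 J
ΔEΔt = (6.051e-19 J) × (3.208e-17 s)
ΔEΔt = 1.941e-35 J·s

Compare to the minimum allowed value ℏ/2:
ℏ/2 = 5.273e-35 J·s

Since ΔEΔt = 1.941e-35 J·s < 5.273e-35 J·s = ℏ/2,
this violates the uncertainty relation.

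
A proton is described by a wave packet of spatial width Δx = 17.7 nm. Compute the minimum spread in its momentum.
2.979 × 10^-27 kg·m/s

For a wave packet, the spatial width Δx and momentum spread Δp are related by the uncertainty principle:
ΔxΔp ≥ ℏ/2

The minimum momentum spread is:
Δp_min = ℏ/(2Δx)
Δp_min = (1.055e-34 J·s) / (2 × 1.770e-08 m)
Δp_min = 2.979e-27 kg·m/s

A wave packet cannot have both a well-defined position and well-defined momentum.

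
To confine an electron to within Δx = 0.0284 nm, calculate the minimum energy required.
11.809 eV

Localizing a particle requires giving it sufficient momentum uncertainty:

1. From uncertainty principle: Δp ≥ ℏ/(2Δx)
   Δp_min = (1.055e-34 J·s) / (2 × 2.840e-11 m)
   Δp_min = 1.857e-24 kg·m/s

2. This momentum uncertainty corresponds to kinetic energy:
   KE ≈ (Δp)²/(2m) = (1.857e-24)²/(2 × 9.109e-31 kg)
   KE = 1.892e-18 J = 11.809 eV

Tighter localization requires more energy.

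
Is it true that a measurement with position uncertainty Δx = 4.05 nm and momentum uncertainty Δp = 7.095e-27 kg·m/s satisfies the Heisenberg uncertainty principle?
No, it violates the uncertainty principle (impossible measurement).

Calculate the product ΔxΔp:
ΔxΔp = (4.050e-09 m) × (7.095e-27 kg·m/s)
ΔxΔp = 2.873e-35 J·s

Compare to the minimum allowed value ℏ/2:
ℏ/2 = 5.273e-35 J·s

Since ΔxΔp = 2.873e-35 J·s < 5.273e-35 J·s = ℏ/2,
the measurement violates the uncertainty principle.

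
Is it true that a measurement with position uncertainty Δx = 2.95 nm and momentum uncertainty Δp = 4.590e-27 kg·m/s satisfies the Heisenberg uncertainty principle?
No, it violates the uncertainty principle (impossible measurement).

Calculate the product ΔxΔp:
ΔxΔp = (2.950e-09 m) × (4.590e-27 kg·m/s)
ΔxΔp = 1.354e-35 J·s

Compare to the minimum allowed value ℏ/2:
ℏ/2 = 5.273e-35 J·s

Since ΔxΔp = 1.354e-35 J·s < 5.273e-35 J·s = ℏ/2,
the measurement violates the uncertainty principle.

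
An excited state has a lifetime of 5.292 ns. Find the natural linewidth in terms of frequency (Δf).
15.037 MHz

Using the energy-time uncertainty principle and E = hf:
ΔEΔt ≥ ℏ/2
hΔf·Δt ≥ ℏ/2

The minimum frequency uncertainty is:
Δf = ℏ/(2hτ) = 1/(4πτ)
Δf = 1/(4π × 5.292e-09 s)
Δf = 1.504e+07 Hz = 15.037 MHz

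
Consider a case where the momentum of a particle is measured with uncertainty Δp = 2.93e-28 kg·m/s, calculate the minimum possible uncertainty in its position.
179.961 nm

Using the Heisenberg uncertainty principle:
ΔxΔp ≥ ℏ/2

The minimum uncertainty in position is:
Δx_min = ℏ/(2Δp)
Δx_min = (1.055e-34 J·s) / (2 × 2.930e-28 kg·m/s)
Δx_min = 1.800e-07 m = 179.961 nm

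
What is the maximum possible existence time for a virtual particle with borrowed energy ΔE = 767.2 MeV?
4.290 × 10^-25 s

Using the energy-time uncertainty principle:
ΔEΔt ≥ ℏ/2

For a virtual particle borrowing energy ΔE, the maximum lifetime is:
Δt_max = ℏ/(2ΔE)

Converting energy:
ΔE = 767.2 MeV = 1.229e-10 J

Δt_max = (1.055e-34 J·s) / (2 × 1.229e-10 J)
Δt_max = 4.290e-25 s = 4.290 × 10^-25 s

Virtual particles with higher borrowed energy exist for shorter times.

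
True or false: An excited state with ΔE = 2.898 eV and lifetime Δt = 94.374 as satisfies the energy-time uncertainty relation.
No, it violates the uncertainty relation.

Calculate the product ΔEΔt:
ΔE = 2.898 eV = 4.643e-19 J
ΔEΔt = (4.643e-19 J) × (9.437e-17 s)
ΔEΔt = 4.382e-35 J·s

Compare to the minimum allowed value ℏ/2:
ℏ/2 = 5.273e-35 J·s

Since ΔEΔt = 4.382e-35 J·s < 5.273e-35 J·s = ℏ/2,
this violates the uncertainty relation.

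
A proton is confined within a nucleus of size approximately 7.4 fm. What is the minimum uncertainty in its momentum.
7.125 × 10^-21 kg·m/s

Using the Heisenberg uncertainty principle:
ΔxΔp ≥ ℏ/2

With Δx ≈ L = 7.400e-15 m (the confinement size):
Δp_min = ℏ/(2Δx)
Δp_min = (1.055e-34 J·s) / (2 × 7.400e-15 m)
Δp_min = 7.125e-21 kg·m/s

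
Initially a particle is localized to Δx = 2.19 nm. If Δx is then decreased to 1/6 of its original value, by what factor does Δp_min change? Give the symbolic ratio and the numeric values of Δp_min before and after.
Original Δp_min = 2.408 × 10^-26 kg·m/s; new Δp'_min = 1.445 × 10^-25 kg·m/s; ratio Δp'_min/Δp_min = 6.

From the uncertainty principle ΔxΔp ≥ ℏ/2, the minimum momentum uncertainty is Δp_min = ℏ/(2Δx).

Original (Δx = 2.19 nm = 2.190e-09 m):
Δp_min = (1.055e-34 J·s)/(2 × 2.190e-09 m) = 2.408e-26 kg·m/s

When Δx → (1/6)Δx:
Δp'_min = ℏ/(2 × (1/6)Δx) = 6 × ℏ/(2Δx) = 6 × Δp_min
Δp'_min = 6 × 2.408e-26 kg·m/s = 1.445e-25 kg·m/s

Since Δp_min ∝ 1/Δx, when Δx is decreased to 1/6 of its original value, Δp_min increases to 6 times its original value.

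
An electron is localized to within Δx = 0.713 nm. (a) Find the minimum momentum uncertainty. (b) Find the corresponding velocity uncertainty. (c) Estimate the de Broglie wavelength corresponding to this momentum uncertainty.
(a) Δp_min = 7.395 × 10^-26 kg·m/s
(b) Δv_min = 81.183 km/s
(c) λ_dB = 8.960 nm

Step-by-step:

(a) From the uncertainty principle:
Δp_min = ℏ/(2Δx) = (1.055e-34 J·s)/(2 × 7.130e-10 m) = 7.395e-26 kg·m/s

(b) The velocity uncertainty:
Δv = Δp/m = (7.395e-26 kg·m/s)/(9.109e-31 kg) = 8.118e+04 m/s = 81.183 km/s

(c) The de Broglie wavelength for this momentum:
λ = h/p = (6.626e-34 J·s)/(7.395e-26 kg·m/s) = 8.960e-09 m = 8.960 nm

Note: The de Broglie wavelength is comparable to the localization size, as expected from wave-particle duality.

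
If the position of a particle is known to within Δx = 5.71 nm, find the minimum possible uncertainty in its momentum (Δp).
9.234 × 10^-27 kg·m/s

Using the Heisenberg uncertainty principle:
ΔxΔp ≥ ℏ/2

The minimum uncertainty in momentum is:
Δp_min = ℏ/(2Δx)
Δp_min = (1.055e-34 J·s) / (2 × 5.710e-09 m)
Δp_min = 9.234e-27 kg·m/s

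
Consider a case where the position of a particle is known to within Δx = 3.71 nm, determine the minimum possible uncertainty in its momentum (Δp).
1.421 × 10^-26 kg·m/s

Using the Heisenberg uncertainty principle:
ΔxΔp ≥ ℏ/2

The minimum uncertainty in momentum is:
Δp_min = ℏ/(2Δx)
Δp_min = (1.055e-34 J·s) / (2 × 3.710e-09 m)
Δp_min = 1.421e-26 kg·m/s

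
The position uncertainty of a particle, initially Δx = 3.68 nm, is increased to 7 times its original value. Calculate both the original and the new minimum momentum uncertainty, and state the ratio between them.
Original Δp_min = 1.433 × 10^-26 kg·m/s; new Δp'_min = 2.047 × 10^-27 kg·m/s; ratio Δp'_min/Δp_min = 1/7.

From the uncertainty principle ΔxΔp ≥ ℏ/2, the minimum momentum uncertainty is Δp_min = ℏ/(2Δx).

Original (Δx = 3.68 nm = 3.680e-09 m):
Δp_min = (1.055e-34 J·s)/(2 × 3.680e-09 m) = 1.433e-26 kg·m/s

When Δx → 7Δx:
Δp'_min = ℏ/(2 × 7Δx) = (1/7) × ℏ/(2Δx) = (1/7) × Δp_min
Δp'_min = 1/7 × 1.433e-26 kg·m/s = 2.047e-27 kg·m/s

Since Δp_min ∝ 1/Δx, when Δx is increased to 7 times its original value, Δp_min decreases to 1/7 of its original value.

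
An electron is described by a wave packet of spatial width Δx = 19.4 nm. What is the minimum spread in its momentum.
2.718 × 10^-27 kg·m/s

For a wave packet, the spatial width Δx and momentum spread Δp are related by the uncertainty principle:
ΔxΔp ≥ ℏ/2

The minimum momentum spread is:
Δp_min = ℏ/(2Δx)
Δp_min = (1.055e-34 J·s) / (2 × 1.940e-08 m)
Δp_min = 2.718e-27 kg·m/s

A wave packet cannot have both a well-defined position and well-defined momentum.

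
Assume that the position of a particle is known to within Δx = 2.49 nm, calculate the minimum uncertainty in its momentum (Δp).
2.118 × 10^-26 kg·m/s

Using the Heisenberg uncertainty principle:
ΔxΔp ≥ ℏ/2

The minimum uncertainty in momentum is:
Δp_min = ℏ/(2Δx)
Δp_min = (1.055e-34 J·s) / (2 × 2.490e-09 m)
Δp_min = 2.118e-26 kg·m/s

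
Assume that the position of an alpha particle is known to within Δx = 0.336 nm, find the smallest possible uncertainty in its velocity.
23.618 m/s

Using the Heisenberg uncertainty principle and Δp = mΔv:
ΔxΔp ≥ ℏ/2
Δx(mΔv) ≥ ℏ/2

The minimum uncertainty in velocity is:
Δv_min = ℏ/(2mΔx)
Δv_min = (1.055e-34 J·s) / (2 × 6.645e-27 kg × 3.360e-10 m)
Δv_min = 2.362e+01 m/s = 23.618 m/s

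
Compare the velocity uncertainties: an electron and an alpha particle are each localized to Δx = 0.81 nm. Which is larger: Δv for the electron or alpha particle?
The electron has the larger minimum velocity uncertainty, by a ratio of 7294.3.

For both particles, Δp_min = ℏ/(2Δx) = 6.510e-26 kg·m/s (same for both).

The velocity uncertainty is Δv = Δp/m:
- electron: Δv = 6.510e-26 / 9.109e-31 = 7.146e+04 m/s = 71.462 km/s
- alpha particle: Δv = 6.510e-26 / 6.645e-27 = 9.797e+00 m/s = 9.797 m/s

Ratio: 7.146e+04 / 9.797e+00 = 7294.3

The lighter particle has larger velocity uncertainty because Δv ∝ 1/m.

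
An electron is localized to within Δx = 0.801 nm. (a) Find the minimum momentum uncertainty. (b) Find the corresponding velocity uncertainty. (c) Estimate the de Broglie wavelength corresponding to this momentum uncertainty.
(a) Δp_min = 6.583 × 10^-26 kg·m/s
(b) Δv_min = 72.264 km/s
(c) λ_dB = 10.066 nm

Step-by-step:

(a) From the uncertainty principle:
Δp_min = ℏ/(2Δx) = (1.055e-34 J·s)/(2 × 8.010e-10 m) = 6.583e-26 kg·m/s

(b) The velocity uncertainty:
Δv = Δp/m = (6.583e-26 kg·m/s)/(9.109e-31 kg) = 7.226e+04 m/s = 72.264 km/s

(c) The de Broglie wavelength for this momentum:
λ = h/p = (6.626e-34 J·s)/(6.583e-26 kg·m/s) = 1.007e-08 m = 10.066 nm

Note: The de Broglie wavelength is comparable to the localization size, as expected from wave-particle duality.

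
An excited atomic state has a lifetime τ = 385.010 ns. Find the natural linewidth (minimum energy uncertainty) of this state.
854.799 peV

Using the energy-time uncertainty principle:
ΔEΔt ≥ ℏ/2

The lifetime τ represents the time uncertainty Δt.
The natural linewidth (minimum energy uncertainty) is:

ΔE = ℏ/(2τ)
ΔE = (1.055e-34 J·s) / (2 × 3.850e-07 s)
ΔE = 1.370e-28 J = 854.799 peV

This natural linewidth limits the precision of spectroscopic measurements.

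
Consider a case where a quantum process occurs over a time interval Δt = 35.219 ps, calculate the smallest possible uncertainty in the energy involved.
9.345 μeV

Using the energy-time uncertainty principle:
ΔEΔt ≥ ℏ/2

The minimum uncertainty in energy is:
ΔE_min = ℏ/(2Δt)
ΔE_min = (1.055e-34 J·s) / (2 × 3.522e-11 s)
ΔE_min = 1.497e-24 J = 9.345 μeV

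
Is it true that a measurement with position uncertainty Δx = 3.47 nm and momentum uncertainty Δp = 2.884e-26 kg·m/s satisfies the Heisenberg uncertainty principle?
Yes, it satisfies the uncertainty principle.

Calculate the product ΔxΔp:
ΔxΔp = (3.470e-09 m) × (2.884e-26 kg·m/s)
ΔxΔp = 1.001e-34 J·s

Compare to the minimum allowed value ℏ/2:
ℏ/2 = 5.273e-35 J·s

Since ΔxΔp = 1.001e-34 J·s ≥ 5.273e-35 J·s = ℏ/2,
the measurement satisfies the uncertainty principle.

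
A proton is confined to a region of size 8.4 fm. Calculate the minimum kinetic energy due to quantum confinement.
73.518 keV

Using the uncertainty principle:

1. Position uncertainty: Δx ≈ 8.400e-15 m
2. Minimum momentum uncertainty: Δp = ℏ/(2Δx) = 6.277e-21 kg·m/s
3. Minimum kinetic energy:
   KE = (Δp)²/(2m) = (6.277e-21)²/(2 × 1.673e-27 kg)
   KE = 1.178e-14 J = 73.518 keV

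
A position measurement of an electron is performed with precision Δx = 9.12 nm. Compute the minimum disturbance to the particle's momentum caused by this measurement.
5.782 × 10^-27 kg·m/s

The uncertainty principle implies that measuring position disturbs momentum:
ΔxΔp ≥ ℏ/2

When we measure position with precision Δx, we necessarily introduce a momentum uncertainty:
Δp ≥ ℏ/(2Δx)
Δp_min = (1.055e-34 J·s) / (2 × 9.120e-09 m)
Δp_min = 5.782e-27 kg·m/s

The more precisely we measure position, the greater the momentum disturbance.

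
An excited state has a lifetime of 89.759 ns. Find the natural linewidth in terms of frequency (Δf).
886.568 kHz

Using the energy-time uncertainty principle and E = hf:
ΔEΔt ≥ ℏ/2
hΔf·Δt ≥ ℏ/2

The minimum frequency uncertainty is:
Δf = ℏ/(2hτ) = 1/(4πτ)
Δf = 1/(4π × 8.976e-08 s)
Δf = 8.866e+05 Hz = 886.568 kHz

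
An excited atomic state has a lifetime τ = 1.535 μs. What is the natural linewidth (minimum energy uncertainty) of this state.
214.401 peV

Using the energy-time uncertainty principle:
ΔEΔt ≥ ℏ/2

The lifetime τ represents the time uncertainty Δt.
The natural linewidth (minimum energy uncertainty) is:

ΔE = ℏ/(2τ)
ΔE = (1.055e-34 J·s) / (2 × 1.535e-06 s)
ΔE = 3.435e-29 J = 214.401 peV

This natural linewidth limits the precision of spectroscopic measurements.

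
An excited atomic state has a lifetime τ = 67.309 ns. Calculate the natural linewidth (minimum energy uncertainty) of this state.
4.889 neV

Using the energy-time uncertainty principle:
ΔEΔt ≥ ℏ/2

The lifetime τ represents the time uncertainty Δt.
The natural linewidth (minimum energy uncertainty) is:

ΔE = ℏ/(2τ)
ΔE = (1.055e-34 J·s) / (2 × 6.731e-08 s)
ΔE = 7.834e-28 J = 4.889 neV

This natural linewidth limits the precision of spectroscopic measurements.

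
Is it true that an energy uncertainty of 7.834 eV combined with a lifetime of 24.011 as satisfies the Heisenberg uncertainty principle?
No, it violates the uncertainty relation.

Calculate the product ΔEΔt:
ΔE = 7.834 eV = 1.255e-18 J
ΔEΔt = (1.255e-18 J) × (2.401e-17 s)
ΔEΔt = 3.014e-35 J·s

Compare to the minimum allowed value ℏ/2:
ℏ/2 = 5.273e-35 J·s

Since ΔEΔt = 3.014e-35 J·s < 5.273e-35 J·s = ℏ/2,
this violates the uncertainty relation.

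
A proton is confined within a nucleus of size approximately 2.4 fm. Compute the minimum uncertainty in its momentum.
2.197 × 10^-20 kg·m/s

Using the Heisenberg uncertainty principle:
ΔxΔp ≥ ℏ/2

With Δx ≈ L = 2.400e-15 m (the confinement size):
Δp_min = ℏ/(2Δx)
Δp_min = (1.055e-34 J·s) / (2 × 2.400e-15 m)
Δp_min = 2.197e-20 kg·m/s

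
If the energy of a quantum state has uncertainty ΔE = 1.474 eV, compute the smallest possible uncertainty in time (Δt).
223.274 as

Using the energy-time uncertainty principle:
ΔEΔt ≥ ℏ/2

The minimum uncertainty in time is:
Δt_min = ℏ/(2ΔE)
Δt_min = (1.055e-34 J·s) / (2 × 2.362e-19 J)
Δt_min = 2.233e-16 s = 223.274 as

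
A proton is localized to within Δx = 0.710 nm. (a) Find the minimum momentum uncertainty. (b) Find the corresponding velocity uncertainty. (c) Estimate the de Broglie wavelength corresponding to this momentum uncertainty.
(a) Δp_min = 7.427 × 10^-26 kg·m/s
(b) Δv_min = 44.401 m/s
(c) λ_dB = 8.922 nm

Step-by-step:

(a) From the uncertainty principle:
Δp_min = ℏ/(2Δx) = (1.055e-34 J·s)/(2 × 7.100e-10 m) = 7.427e-26 kg·m/s

(b) The velocity uncertainty:
Δv = Δp/m = (7.427e-26 kg·m/s)/(1.673e-27 kg) = 4.440e+01 m/s = 44.401 m/s

(c) The de Broglie wavelength for this momentum:
λ = h/p = (6.626e-34 J·s)/(7.427e-26 kg·m/s) = 8.922e-09 m = 8.922 nm

Note: The de Broglie wavelength is comparable to the localization size, as expected from wave-particle duality.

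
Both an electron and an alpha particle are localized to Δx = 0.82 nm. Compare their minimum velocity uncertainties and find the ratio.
The electron has the larger minimum velocity uncertainty, by a ratio of 7294.3.

For both particles, Δp_min = ℏ/(2Δx) = 6.430e-26 kg·m/s (same for both).

The velocity uncertainty is Δv = Δp/m:
- electron: Δv = 6.430e-26 / 9.109e-31 = 7.059e+04 m/s = 70.590 km/s
- alpha particle: Δv = 6.430e-26 / 6.645e-27 = 9.677e+00 m/s = 9.677 m/s

Ratio: 7.059e+04 / 9.677e+00 = 7294.3

The lighter particle has larger velocity uncertainty because Δv ∝ 1/m.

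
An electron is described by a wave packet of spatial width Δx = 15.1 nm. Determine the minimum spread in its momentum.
3.492 × 10^-27 kg·m/s

For a wave packet, the spatial width Δx and momentum spread Δp are related by the uncertainty principle:
ΔxΔp ≥ ℏ/2

The minimum momentum spread is:
Δp_min = ℏ/(2Δx)
Δp_min = (1.055e-34 J·s) / (2 × 1.510e-08 m)
Δp_min = 3.492e-27 kg·m/s

A wave packet cannot have both a well-defined position and well-defined momentum.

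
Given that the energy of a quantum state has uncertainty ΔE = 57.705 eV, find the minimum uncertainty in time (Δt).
5.703 as

Using the energy-time uncertainty principle:
ΔEΔt ≥ ℏ/2

The minimum uncertainty in time is:
Δt_min = ℏ/(2ΔE)
Δt_min = (1.055e-34 J·s) / (2 × 9.245e-18 J)
Δt_min = 5.703e-18 s = 5.703 as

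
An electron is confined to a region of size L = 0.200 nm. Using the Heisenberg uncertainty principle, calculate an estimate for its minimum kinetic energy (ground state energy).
238.124 meV

Using the uncertainty principle to estimate ground state energy:

1. The position uncertainty is approximately the confinement size:
   Δx ≈ L = 2.000e-10 m

2. From ΔxΔp ≥ ℏ/2, the minimum momentum uncertainty is:
   Δp ≈ ℏ/(2L) = 2.636e-25 kg·m/s

3. The kinetic energy is approximately:
   KE ≈ (Δp)²/(2m) = (2.636e-25)²/(2 × 9.109e-31 kg)
   KE ≈ 3.815e-20 J = 238.124 meV

This is an order-of-magnitude estimate of the ground state energy.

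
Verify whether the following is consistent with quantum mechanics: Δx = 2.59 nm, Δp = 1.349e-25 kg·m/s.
Yes, it satisfies the uncertainty principle.

Calculate the product ΔxΔp:
ΔxΔp = (2.590e-09 m) × (1.349e-25 kg·m/s)
ΔxΔp = 3.494e-34 J·s

Compare to the minimum allowed value ℏ/2:
ℏ/2 = 5.273e-35 J·s

Since ΔxΔp = 3.494e-34 J·s ≥ 5.273e-35 J·s = ℏ/2,
the measurement satisfies the uncertainty principle.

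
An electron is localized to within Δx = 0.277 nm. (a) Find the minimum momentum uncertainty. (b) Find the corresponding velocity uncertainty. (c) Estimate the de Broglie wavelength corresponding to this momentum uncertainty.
(a) Δp_min = 1.904 × 10^-25 kg·m/s
(b) Δv_min = 208.967 km/s
(c) λ_dB = 3.481 nm

Step-by-step:

(a) From the uncertainty principle:
Δp_min = ℏ/(2Δx) = (1.055e-34 J·s)/(2 × 2.770e-10 m) = 1.904e-25 kg·m/s

(b) The velocity uncertainty:
Δv = Δp/m = (1.904e-25 kg·m/s)/(9.109e-31 kg) = 2.090e+05 m/s = 208.967 km/s

(c) The de Broglie wavelength for this momentum:
λ = h/p = (6.626e-34 J·s)/(1.904e-25 kg·m/s) = 3.481e-09 m = 3.481 nm

Note: The de Broglie wavelength is comparable to the localization size, as expected from wave-particle duality.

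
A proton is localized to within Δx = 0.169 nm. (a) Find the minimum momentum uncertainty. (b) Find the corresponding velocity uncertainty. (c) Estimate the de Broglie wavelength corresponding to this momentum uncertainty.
(a) Δp_min = 3.120 × 10^-25 kg·m/s
(b) Δv_min = 186.536 m/s
(c) λ_dB = 2.124 nm

Step-by-step:

(a) From the uncertainty principle:
Δp_min = ℏ/(2Δx) = (1.055e-34 J·s)/(2 × 1.690e-10 m) = 3.120e-25 kg·m/s

(b) The velocity uncertainty:
Δv = Δp/m = (3.120e-25 kg·m/s)/(1.673e-27 kg) = 1.865e+02 m/s = 186.536 m/s

(c) The de Broglie wavelength for this momentum:
λ = h/p = (6.626e-34 J·s)/(3.120e-25 kg·m/s) = 2.124e-09 m = 2.124 nm

Note: The de Broglie wavelength is comparable to the localization size, as expected from wave-particle duality.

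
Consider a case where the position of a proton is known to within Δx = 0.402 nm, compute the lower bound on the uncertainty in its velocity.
78.419 m/s

Using the Heisenberg uncertainty principle and Δp = mΔv:
ΔxΔp ≥ ℏ/2
Δx(mΔv) ≥ ℏ/2

The minimum uncertainty in velocity is:
Δv_min = ℏ/(2mΔx)
Δv_min = (1.055e-34 J·s) / (2 × 1.673e-27 kg × 4.020e-10 m)
Δv_min = 7.842e+01 m/s = 78.419 m/s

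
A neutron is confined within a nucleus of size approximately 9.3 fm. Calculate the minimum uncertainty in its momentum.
5.670 × 10^-21 kg·m/s

Using the Heisenberg uncertainty principle:
ΔxΔp ≥ ℏ/2

With Δx ≈ L = 9.300e-15 m (the confinement size):
Δp_min = ℏ/(2Δx)
Δp_min = (1.055e-34 J·s) / (2 × 9.300e-15 m)
Δp_min = 5.670e-21 kg·m/s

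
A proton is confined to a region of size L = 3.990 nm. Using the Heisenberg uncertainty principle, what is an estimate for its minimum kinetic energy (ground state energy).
325.843 neV

Using the uncertainty principle to estimate ground state energy:

1. The position uncertainty is approximately the confinement size:
   Δx ≈ L = 3.990e-09 m

2. From ΔxΔp ≥ ℏ/2, the minimum momentum uncertainty is:
   Δp ≈ ℏ/(2L) = 1.322e-26 kg·m/s

3. The kinetic energy is approximately:
   KE ≈ (Δp)²/(2m) = (1.322e-26)²/(2 × 1.673e-27 kg)
   KE ≈ 5.221e-26 J = 325.843 neV

This is an order-of-magnitude estimate of the ground state energy.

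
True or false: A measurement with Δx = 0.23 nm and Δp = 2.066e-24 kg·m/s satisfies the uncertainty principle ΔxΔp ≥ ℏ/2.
Yes, it satisfies the uncertainty principle.

Calculate the product ΔxΔp:
ΔxΔp = (2.300e-10 m) × (2.066e-24 kg·m/s)
ΔxΔp = 4.752e-34 J·s

Compare to the minimum allowed value ℏ/2:
ℏ/2 = 5.273e-35 J·s

Since ΔxΔp = 4.752e-34 J·s ≥ 5.273e-35 J·s = ℏ/2,
the measurement satisfies the uncertainty principle.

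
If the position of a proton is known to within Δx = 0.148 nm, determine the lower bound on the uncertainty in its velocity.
213.003 m/s

Using the Heisenberg uncertainty principle and Δp = mΔv:
ΔxΔp ≥ ℏ/2
Δx(mΔv) ≥ ℏ/2

The minimum uncertainty in velocity is:
Δv_min = ℏ/(2mΔx)
Δv_min = (1.055e-34 J·s) / (2 × 1.673e-27 kg × 1.480e-10 m)
Δv_min = 2.130e+02 m/s = 213.003 m/s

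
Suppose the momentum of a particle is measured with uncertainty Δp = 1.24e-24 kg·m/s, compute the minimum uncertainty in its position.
42.523 pm

Using the Heisenberg uncertainty principle:
ΔxΔp ≥ ℏ/2

The minimum uncertainty in position is:
Δx_min = ℏ/(2Δp)
Δx_min = (1.055e-34 J·s) / (2 × 1.240e-24 kg·m/s)
Δx_min = 4.252e-11 m = 42.523 pm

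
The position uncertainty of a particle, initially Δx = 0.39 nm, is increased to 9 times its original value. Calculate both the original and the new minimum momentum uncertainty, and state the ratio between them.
Original Δp_min = 1.352 × 10^-25 kg·m/s; new Δp'_min = 1.502 × 10^-26 kg·m/s; ratio Δp'_min/Δp_min = 1/9.

From the uncertainty principle ΔxΔp ≥ ℏ/2, the minimum momentum uncertainty is Δp_min = ℏ/(2Δx).

Original (Δx = 0.39 nm = 3.900e-10 m):
Δp_min = (1.055e-34 J·s)/(2 × 3.900e-10 m) = 1.352e-25 kg·m/s

When Δx → 9Δx:
Δp'_min = ℏ/(2 × 9Δx) = (1/9) × ℏ/(2Δx) = (1/9) × Δp_min
Δp'_min = 1/9 × 1.352e-25 kg·m/s = 1.502e-26 kg·m/s

Since Δp_min ∝ 1/Δx, when Δx is increased to 9 times its original value, Δp_min decreases to 1/9 of its original value.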